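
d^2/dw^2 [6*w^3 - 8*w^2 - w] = 36*w - 16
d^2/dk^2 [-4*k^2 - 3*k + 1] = -8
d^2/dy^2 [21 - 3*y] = 0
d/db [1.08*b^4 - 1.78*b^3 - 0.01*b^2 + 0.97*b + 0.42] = 4.32*b^3 - 5.34*b^2 - 0.02*b + 0.97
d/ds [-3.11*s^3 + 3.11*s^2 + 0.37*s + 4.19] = -9.33*s^2 + 6.22*s + 0.37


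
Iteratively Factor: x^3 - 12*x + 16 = (x - 2)*(x^2 + 2*x - 8) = (x - 2)*(x + 4)*(x - 2)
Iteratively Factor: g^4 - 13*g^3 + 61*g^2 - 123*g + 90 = (g - 3)*(g^3 - 10*g^2 + 31*g - 30) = (g - 5)*(g - 3)*(g^2 - 5*g + 6) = (g - 5)*(g - 3)*(g - 2)*(g - 3)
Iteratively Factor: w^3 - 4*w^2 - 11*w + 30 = (w + 3)*(w^2 - 7*w + 10) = (w - 2)*(w + 3)*(w - 5)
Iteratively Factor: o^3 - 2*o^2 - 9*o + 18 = (o + 3)*(o^2 - 5*o + 6) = (o - 2)*(o + 3)*(o - 3)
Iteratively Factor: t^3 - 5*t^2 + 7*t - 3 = (t - 1)*(t^2 - 4*t + 3) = (t - 3)*(t - 1)*(t - 1)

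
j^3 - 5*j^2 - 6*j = j*(j - 6)*(j + 1)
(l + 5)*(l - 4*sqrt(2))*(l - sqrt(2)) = l^3 - 5*sqrt(2)*l^2 + 5*l^2 - 25*sqrt(2)*l + 8*l + 40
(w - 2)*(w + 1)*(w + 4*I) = w^3 - w^2 + 4*I*w^2 - 2*w - 4*I*w - 8*I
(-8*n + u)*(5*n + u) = -40*n^2 - 3*n*u + u^2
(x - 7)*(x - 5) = x^2 - 12*x + 35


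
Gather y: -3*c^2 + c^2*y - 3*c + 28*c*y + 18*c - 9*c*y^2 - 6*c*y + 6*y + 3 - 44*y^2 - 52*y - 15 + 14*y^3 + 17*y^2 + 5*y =-3*c^2 + 15*c + 14*y^3 + y^2*(-9*c - 27) + y*(c^2 + 22*c - 41) - 12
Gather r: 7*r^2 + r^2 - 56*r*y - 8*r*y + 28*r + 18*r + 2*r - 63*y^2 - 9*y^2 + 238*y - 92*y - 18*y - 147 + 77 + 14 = 8*r^2 + r*(48 - 64*y) - 72*y^2 + 128*y - 56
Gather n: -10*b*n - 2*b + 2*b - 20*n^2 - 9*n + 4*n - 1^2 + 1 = -20*n^2 + n*(-10*b - 5)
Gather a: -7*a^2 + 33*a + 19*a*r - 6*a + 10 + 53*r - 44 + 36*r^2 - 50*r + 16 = -7*a^2 + a*(19*r + 27) + 36*r^2 + 3*r - 18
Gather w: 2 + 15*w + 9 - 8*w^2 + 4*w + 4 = -8*w^2 + 19*w + 15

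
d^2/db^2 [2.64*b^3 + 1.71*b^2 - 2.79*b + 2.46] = 15.84*b + 3.42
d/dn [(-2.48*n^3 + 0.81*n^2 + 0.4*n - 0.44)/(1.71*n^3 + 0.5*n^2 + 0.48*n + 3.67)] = (1.77635683940025e-15*n^5 - 2.6251*n^4 - 3.7488*n^3 - 24.8588*n^2 + 6.3854*n + 1.6792)/(2.9241*n^6 + 1.71*n^5 + 1.8916*n^4 + 13.0314*n^3 + 3.9004*n^2 + 3.5232*n + 13.4689)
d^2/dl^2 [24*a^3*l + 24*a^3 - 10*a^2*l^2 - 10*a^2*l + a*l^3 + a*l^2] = 2*a*(-10*a + 3*l + 1)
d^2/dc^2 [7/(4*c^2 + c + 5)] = 14*(-16*c^2 - 4*c + (8*c + 1)^2 - 20)/(4*c^2 + c + 5)^3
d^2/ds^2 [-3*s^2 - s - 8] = -6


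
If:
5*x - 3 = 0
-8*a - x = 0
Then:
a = -3/40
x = 3/5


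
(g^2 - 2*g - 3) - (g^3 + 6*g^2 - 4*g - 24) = -g^3 - 5*g^2 + 2*g + 21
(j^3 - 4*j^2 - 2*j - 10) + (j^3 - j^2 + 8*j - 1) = 2*j^3 - 5*j^2 + 6*j - 11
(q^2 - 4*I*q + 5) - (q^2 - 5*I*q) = I*q + 5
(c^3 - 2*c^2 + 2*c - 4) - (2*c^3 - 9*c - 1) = -c^3 - 2*c^2 + 11*c - 3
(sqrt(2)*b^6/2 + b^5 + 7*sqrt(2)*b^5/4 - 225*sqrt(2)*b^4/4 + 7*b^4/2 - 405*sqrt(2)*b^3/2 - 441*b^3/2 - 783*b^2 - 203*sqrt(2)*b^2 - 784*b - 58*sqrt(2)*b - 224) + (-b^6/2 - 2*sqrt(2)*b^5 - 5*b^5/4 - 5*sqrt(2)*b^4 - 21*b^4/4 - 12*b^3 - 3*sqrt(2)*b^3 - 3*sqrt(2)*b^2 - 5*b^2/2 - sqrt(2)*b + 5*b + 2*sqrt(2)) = -b^6/2 + sqrt(2)*b^6/2 - sqrt(2)*b^5/4 - b^5/4 - 245*sqrt(2)*b^4/4 - 7*b^4/4 - 411*sqrt(2)*b^3/2 - 465*b^3/2 - 1571*b^2/2 - 206*sqrt(2)*b^2 - 779*b - 59*sqrt(2)*b - 224 + 2*sqrt(2)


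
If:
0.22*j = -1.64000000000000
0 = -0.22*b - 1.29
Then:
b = -5.86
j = -7.45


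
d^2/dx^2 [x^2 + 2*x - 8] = 2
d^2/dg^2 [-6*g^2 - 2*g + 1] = -12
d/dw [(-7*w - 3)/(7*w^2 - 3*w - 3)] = (49*w^2 + 42*w + 12)/(49*w^4 - 42*w^3 - 33*w^2 + 18*w + 9)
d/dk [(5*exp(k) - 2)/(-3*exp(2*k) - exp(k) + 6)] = ((5*exp(k) - 2)*(6*exp(k) + 1) - 15*exp(2*k) - 5*exp(k) + 30)*exp(k)/(3*exp(2*k) + exp(k) - 6)^2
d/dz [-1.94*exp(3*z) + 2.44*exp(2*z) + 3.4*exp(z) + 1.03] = (-5.82*exp(2*z) + 4.88*exp(z) + 3.4)*exp(z)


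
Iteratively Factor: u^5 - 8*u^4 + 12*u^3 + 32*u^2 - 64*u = (u)*(u^4 - 8*u^3 + 12*u^2 + 32*u - 64) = u*(u - 4)*(u^3 - 4*u^2 - 4*u + 16) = u*(u - 4)*(u - 2)*(u^2 - 2*u - 8) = u*(u - 4)*(u - 2)*(u + 2)*(u - 4)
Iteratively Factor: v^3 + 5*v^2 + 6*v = (v + 2)*(v^2 + 3*v) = (v + 2)*(v + 3)*(v)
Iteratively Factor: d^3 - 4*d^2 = (d - 4)*(d^2) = d*(d - 4)*(d)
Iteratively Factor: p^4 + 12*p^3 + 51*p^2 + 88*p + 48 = (p + 1)*(p^3 + 11*p^2 + 40*p + 48) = (p + 1)*(p + 4)*(p^2 + 7*p + 12) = (p + 1)*(p + 3)*(p + 4)*(p + 4)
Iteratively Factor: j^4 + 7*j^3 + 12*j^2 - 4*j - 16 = (j - 1)*(j^3 + 8*j^2 + 20*j + 16) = (j - 1)*(j + 2)*(j^2 + 6*j + 8) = (j - 1)*(j + 2)^2*(j + 4)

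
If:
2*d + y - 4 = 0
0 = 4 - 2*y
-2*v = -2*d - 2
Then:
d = 1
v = 2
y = 2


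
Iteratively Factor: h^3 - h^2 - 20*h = (h - 5)*(h^2 + 4*h) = h*(h - 5)*(h + 4)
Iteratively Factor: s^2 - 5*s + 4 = (s - 4)*(s - 1)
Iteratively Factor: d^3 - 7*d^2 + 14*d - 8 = (d - 2)*(d^2 - 5*d + 4) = (d - 4)*(d - 2)*(d - 1)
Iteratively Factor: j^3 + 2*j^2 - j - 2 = (j + 1)*(j^2 + j - 2) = (j - 1)*(j + 1)*(j + 2)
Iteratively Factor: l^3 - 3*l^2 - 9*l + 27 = (l + 3)*(l^2 - 6*l + 9) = (l - 3)*(l + 3)*(l - 3)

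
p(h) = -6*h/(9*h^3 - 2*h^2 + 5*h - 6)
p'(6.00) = 0.01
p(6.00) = -0.02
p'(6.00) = 0.01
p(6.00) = -0.02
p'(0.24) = 1.60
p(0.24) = 0.30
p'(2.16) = 0.14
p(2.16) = -0.15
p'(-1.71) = -0.13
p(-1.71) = -0.16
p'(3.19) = 0.04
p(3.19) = -0.07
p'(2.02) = 0.18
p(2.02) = -0.17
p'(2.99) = 0.05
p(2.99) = -0.08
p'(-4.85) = -0.01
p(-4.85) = -0.03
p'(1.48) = 0.52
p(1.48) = -0.34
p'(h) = -6*h*(-27*h^2 + 4*h - 5)/(9*h^3 - 2*h^2 + 5*h - 6)^2 - 6/(9*h^3 - 2*h^2 + 5*h - 6)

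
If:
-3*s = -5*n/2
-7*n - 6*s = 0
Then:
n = 0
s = 0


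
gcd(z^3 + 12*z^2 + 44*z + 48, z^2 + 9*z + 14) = z + 2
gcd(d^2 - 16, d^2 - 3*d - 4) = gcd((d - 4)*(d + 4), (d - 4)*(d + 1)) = d - 4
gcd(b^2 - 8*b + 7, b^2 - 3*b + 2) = b - 1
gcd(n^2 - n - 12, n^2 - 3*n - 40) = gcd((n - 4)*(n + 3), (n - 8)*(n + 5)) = 1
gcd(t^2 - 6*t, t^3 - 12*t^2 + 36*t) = t^2 - 6*t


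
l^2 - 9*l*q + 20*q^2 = (l - 5*q)*(l - 4*q)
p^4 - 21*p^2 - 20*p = p*(p - 5)*(p + 1)*(p + 4)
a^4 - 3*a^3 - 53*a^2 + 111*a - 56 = (a - 8)*(a - 1)^2*(a + 7)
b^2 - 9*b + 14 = (b - 7)*(b - 2)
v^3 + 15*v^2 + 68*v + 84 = (v + 2)*(v + 6)*(v + 7)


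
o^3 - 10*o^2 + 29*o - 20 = (o - 5)*(o - 4)*(o - 1)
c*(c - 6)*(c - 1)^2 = c^4 - 8*c^3 + 13*c^2 - 6*c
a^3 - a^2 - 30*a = a*(a - 6)*(a + 5)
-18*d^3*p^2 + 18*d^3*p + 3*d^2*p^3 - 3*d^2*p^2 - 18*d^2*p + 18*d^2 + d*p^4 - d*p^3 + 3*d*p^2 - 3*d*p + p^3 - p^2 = (-3*d + p)*(6*d + p)*(p - 1)*(d*p + 1)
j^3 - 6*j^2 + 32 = (j - 4)^2*(j + 2)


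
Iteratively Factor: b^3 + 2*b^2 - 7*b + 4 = (b + 4)*(b^2 - 2*b + 1) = (b - 1)*(b + 4)*(b - 1)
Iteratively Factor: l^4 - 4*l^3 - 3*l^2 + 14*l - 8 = (l - 1)*(l^3 - 3*l^2 - 6*l + 8) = (l - 1)*(l + 2)*(l^2 - 5*l + 4) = (l - 1)^2*(l + 2)*(l - 4)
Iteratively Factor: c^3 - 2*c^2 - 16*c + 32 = (c - 4)*(c^2 + 2*c - 8) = (c - 4)*(c - 2)*(c + 4)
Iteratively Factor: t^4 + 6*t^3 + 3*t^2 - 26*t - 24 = (t + 4)*(t^3 + 2*t^2 - 5*t - 6) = (t - 2)*(t + 4)*(t^2 + 4*t + 3) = (t - 2)*(t + 1)*(t + 4)*(t + 3)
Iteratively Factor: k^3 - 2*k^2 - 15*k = (k + 3)*(k^2 - 5*k) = (k - 5)*(k + 3)*(k)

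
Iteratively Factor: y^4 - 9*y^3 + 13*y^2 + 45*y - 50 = (y - 5)*(y^3 - 4*y^2 - 7*y + 10) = (y - 5)*(y + 2)*(y^2 - 6*y + 5) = (y - 5)*(y - 1)*(y + 2)*(y - 5)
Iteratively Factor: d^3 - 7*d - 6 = (d - 3)*(d^2 + 3*d + 2) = (d - 3)*(d + 2)*(d + 1)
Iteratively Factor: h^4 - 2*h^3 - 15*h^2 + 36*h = (h - 3)*(h^3 + h^2 - 12*h) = (h - 3)^2*(h^2 + 4*h) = h*(h - 3)^2*(h + 4)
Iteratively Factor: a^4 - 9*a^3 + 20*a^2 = (a - 5)*(a^3 - 4*a^2) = a*(a - 5)*(a^2 - 4*a) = a^2*(a - 5)*(a - 4)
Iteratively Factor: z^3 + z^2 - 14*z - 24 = (z + 3)*(z^2 - 2*z - 8) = (z + 2)*(z + 3)*(z - 4)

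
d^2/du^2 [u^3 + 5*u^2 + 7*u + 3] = 6*u + 10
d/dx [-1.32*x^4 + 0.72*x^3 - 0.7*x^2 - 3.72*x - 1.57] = -5.28*x^3 + 2.16*x^2 - 1.4*x - 3.72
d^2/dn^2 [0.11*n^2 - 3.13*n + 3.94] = 0.220000000000000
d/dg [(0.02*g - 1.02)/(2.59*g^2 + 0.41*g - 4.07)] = (-0.0518*g^2 + 5.2836*g + 0.3368)/(6.7081*g^4 + 2.1238*g^3 - 20.9145*g^2 - 3.3374*g + 16.5649)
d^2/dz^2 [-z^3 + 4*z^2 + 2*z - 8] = 8 - 6*z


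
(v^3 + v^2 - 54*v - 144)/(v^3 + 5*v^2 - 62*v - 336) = (v + 3)/(v + 7)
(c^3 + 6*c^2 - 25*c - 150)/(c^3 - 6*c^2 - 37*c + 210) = (c + 5)/(c - 7)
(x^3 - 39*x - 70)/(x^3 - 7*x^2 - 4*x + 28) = (x + 5)/(x - 2)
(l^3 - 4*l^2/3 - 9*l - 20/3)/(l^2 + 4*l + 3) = (3*l^2 - 7*l - 20)/(3*(l + 3))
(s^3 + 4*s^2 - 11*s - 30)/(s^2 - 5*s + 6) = (s^2 + 7*s + 10)/(s - 2)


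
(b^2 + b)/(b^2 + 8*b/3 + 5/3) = 3*b/(3*b + 5)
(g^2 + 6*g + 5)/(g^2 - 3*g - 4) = (g + 5)/(g - 4)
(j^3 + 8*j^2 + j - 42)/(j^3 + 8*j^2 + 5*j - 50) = (j^2 + 10*j + 21)/(j^2 + 10*j + 25)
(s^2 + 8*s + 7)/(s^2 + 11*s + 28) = (s + 1)/(s + 4)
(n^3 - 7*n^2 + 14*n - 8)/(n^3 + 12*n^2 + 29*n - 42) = (n^2 - 6*n + 8)/(n^2 + 13*n + 42)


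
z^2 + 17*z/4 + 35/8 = (z + 7/4)*(z + 5/2)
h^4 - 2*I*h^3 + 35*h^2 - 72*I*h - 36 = (h - 6*I)*(h - I)^2*(h + 6*I)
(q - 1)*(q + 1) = q^2 - 1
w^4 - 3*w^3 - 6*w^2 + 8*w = w*(w - 4)*(w - 1)*(w + 2)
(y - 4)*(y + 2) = y^2 - 2*y - 8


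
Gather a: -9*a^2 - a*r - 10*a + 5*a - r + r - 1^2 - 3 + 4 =-9*a^2 + a*(-r - 5)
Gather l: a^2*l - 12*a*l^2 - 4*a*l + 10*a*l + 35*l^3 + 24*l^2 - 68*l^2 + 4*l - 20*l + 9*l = 35*l^3 + l^2*(-12*a - 44) + l*(a^2 + 6*a - 7)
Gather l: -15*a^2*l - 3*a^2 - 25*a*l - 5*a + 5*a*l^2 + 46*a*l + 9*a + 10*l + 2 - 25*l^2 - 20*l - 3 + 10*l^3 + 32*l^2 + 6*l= -3*a^2 + 4*a + 10*l^3 + l^2*(5*a + 7) + l*(-15*a^2 + 21*a - 4) - 1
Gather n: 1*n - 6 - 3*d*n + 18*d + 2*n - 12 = 18*d + n*(3 - 3*d) - 18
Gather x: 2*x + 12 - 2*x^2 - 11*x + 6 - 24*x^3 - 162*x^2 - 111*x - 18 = -24*x^3 - 164*x^2 - 120*x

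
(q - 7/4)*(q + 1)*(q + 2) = q^3 + 5*q^2/4 - 13*q/4 - 7/2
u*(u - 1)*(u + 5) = u^3 + 4*u^2 - 5*u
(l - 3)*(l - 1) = l^2 - 4*l + 3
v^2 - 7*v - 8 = (v - 8)*(v + 1)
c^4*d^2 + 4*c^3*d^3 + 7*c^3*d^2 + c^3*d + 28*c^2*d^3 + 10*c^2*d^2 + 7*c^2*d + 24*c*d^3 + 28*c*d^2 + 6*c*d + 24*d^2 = (c + 6)*(c + 4*d)*(c*d + 1)*(c*d + d)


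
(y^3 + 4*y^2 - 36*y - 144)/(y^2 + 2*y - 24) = (y^2 - 2*y - 24)/(y - 4)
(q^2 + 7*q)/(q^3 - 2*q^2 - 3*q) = (q + 7)/(q^2 - 2*q - 3)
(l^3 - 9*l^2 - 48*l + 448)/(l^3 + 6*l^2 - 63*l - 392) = (l - 8)/(l + 7)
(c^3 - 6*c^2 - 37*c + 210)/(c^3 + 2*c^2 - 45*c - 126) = (c - 5)/(c + 3)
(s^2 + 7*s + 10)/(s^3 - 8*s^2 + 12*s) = (s^2 + 7*s + 10)/(s*(s^2 - 8*s + 12))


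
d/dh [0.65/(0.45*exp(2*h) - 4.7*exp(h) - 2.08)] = (3.055 - 0.585*exp(h))*exp(h)/(-0.45*exp(2*h) + 4.7*exp(h) + 2.08)^2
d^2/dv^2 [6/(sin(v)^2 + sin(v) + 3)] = 6*(-4*sin(v)^4 - 3*sin(v)^3 + 17*sin(v)^2 + 9*sin(v) - 4)/(sin(v)^2 + sin(v) + 3)^3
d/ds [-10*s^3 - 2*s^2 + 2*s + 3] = -30*s^2 - 4*s + 2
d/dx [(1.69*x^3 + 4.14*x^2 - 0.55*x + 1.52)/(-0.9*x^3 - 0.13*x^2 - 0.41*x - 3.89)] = (-8.88178419700125e-16*x^5 + 3.5063*x^4 - 2.3758*x^3 - 17.3872*x^2 - 31.814*x + 2.7627)/(0.81*x^6 + 0.234*x^5 + 0.7549*x^4 + 7.1086*x^3 + 1.1795*x^2 + 3.1898*x + 15.1321)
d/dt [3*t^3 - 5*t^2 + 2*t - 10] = 9*t^2 - 10*t + 2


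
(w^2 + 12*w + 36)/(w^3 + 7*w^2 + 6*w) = (w + 6)/(w*(w + 1))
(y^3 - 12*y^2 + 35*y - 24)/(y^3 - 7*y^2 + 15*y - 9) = (y - 8)/(y - 3)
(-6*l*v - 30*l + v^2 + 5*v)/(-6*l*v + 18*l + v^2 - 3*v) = (v + 5)/(v - 3)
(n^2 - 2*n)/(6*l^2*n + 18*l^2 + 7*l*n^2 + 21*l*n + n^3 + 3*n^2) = n*(n - 2)/(6*l^2*n + 18*l^2 + 7*l*n^2 + 21*l*n + n^3 + 3*n^2)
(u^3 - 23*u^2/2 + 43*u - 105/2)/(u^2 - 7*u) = (2*u^3 - 23*u^2 + 86*u - 105)/(2*u*(u - 7))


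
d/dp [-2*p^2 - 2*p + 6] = -4*p - 2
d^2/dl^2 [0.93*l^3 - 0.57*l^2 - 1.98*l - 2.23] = 5.58*l - 1.14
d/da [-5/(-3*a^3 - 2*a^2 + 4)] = 5*a*(-9*a - 4)/(3*a^3 + 2*a^2 - 4)^2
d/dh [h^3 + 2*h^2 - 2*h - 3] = 3*h^2 + 4*h - 2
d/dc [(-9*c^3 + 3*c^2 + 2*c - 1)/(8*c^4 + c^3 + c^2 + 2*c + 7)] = 2*(36*c^6 - 24*c^5 - 30*c^4 - 4*c^3 - 91*c^2 + 22*c + 8)/(64*c^8 + 16*c^7 + 17*c^6 + 34*c^5 + 117*c^4 + 18*c^3 + 18*c^2 + 28*c + 49)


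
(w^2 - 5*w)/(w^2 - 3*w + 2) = w*(w - 5)/(w^2 - 3*w + 2)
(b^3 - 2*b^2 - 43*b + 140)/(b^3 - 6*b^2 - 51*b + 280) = (b - 4)/(b - 8)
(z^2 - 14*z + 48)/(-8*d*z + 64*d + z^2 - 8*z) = (z - 6)/(-8*d + z)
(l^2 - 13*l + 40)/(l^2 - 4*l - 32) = (l - 5)/(l + 4)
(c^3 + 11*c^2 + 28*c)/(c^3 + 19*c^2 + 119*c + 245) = c*(c + 4)/(c^2 + 12*c + 35)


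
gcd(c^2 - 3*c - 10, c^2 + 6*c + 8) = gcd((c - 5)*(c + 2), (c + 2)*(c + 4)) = c + 2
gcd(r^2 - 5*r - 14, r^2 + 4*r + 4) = r + 2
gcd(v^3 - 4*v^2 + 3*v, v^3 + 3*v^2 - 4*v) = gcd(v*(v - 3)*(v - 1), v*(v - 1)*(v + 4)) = v^2 - v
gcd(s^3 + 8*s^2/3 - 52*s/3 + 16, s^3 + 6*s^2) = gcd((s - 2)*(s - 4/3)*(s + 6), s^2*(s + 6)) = s + 6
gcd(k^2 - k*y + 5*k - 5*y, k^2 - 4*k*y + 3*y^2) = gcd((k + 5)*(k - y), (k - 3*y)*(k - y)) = -k + y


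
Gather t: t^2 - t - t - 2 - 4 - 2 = t^2 - 2*t - 8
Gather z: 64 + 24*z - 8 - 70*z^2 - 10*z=-70*z^2 + 14*z + 56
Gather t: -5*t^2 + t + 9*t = -5*t^2 + 10*t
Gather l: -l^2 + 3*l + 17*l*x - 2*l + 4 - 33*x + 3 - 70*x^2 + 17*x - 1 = -l^2 + l*(17*x + 1) - 70*x^2 - 16*x + 6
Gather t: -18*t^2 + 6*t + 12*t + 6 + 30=-18*t^2 + 18*t + 36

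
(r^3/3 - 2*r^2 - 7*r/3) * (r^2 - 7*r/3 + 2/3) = r^5/3 - 25*r^4/9 + 23*r^3/9 + 37*r^2/9 - 14*r/9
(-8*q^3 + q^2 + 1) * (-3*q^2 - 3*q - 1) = 24*q^5 + 21*q^4 + 5*q^3 - 4*q^2 - 3*q - 1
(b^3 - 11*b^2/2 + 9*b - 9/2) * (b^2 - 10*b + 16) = b^5 - 31*b^4/2 + 80*b^3 - 365*b^2/2 + 189*b - 72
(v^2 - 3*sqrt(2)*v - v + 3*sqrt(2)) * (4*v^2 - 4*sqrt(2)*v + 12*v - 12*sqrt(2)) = 4*v^4 - 16*sqrt(2)*v^3 + 8*v^3 - 32*sqrt(2)*v^2 + 12*v^2 + 48*v + 48*sqrt(2)*v - 72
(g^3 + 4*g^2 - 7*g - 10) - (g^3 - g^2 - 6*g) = 5*g^2 - g - 10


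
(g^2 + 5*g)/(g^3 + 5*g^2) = 1/g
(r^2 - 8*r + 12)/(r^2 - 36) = (r - 2)/(r + 6)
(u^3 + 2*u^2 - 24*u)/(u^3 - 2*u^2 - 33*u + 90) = u*(u - 4)/(u^2 - 8*u + 15)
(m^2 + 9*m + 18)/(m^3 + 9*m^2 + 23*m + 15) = (m + 6)/(m^2 + 6*m + 5)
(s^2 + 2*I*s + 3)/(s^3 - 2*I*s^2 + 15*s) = (s - I)/(s*(s - 5*I))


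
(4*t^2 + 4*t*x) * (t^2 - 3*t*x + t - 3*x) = 4*t^4 - 8*t^3*x + 4*t^3 - 12*t^2*x^2 - 8*t^2*x - 12*t*x^2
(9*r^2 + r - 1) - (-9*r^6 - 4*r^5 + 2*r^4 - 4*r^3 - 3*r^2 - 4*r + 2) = 9*r^6 + 4*r^5 - 2*r^4 + 4*r^3 + 12*r^2 + 5*r - 3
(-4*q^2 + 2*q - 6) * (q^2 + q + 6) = -4*q^4 - 2*q^3 - 28*q^2 + 6*q - 36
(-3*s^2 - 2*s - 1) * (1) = -3*s^2 - 2*s - 1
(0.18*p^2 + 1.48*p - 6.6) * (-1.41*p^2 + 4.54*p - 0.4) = -0.2538*p^4 - 1.2696*p^3 + 15.9532*p^2 - 30.556*p + 2.64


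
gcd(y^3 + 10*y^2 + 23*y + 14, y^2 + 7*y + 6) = y + 1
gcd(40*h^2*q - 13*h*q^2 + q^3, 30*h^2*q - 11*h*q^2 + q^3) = -5*h*q + q^2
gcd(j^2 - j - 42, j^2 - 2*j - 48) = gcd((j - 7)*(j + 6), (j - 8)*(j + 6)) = j + 6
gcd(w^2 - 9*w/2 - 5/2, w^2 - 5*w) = w - 5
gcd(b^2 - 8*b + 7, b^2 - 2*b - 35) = b - 7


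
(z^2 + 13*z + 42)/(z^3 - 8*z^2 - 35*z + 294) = (z + 7)/(z^2 - 14*z + 49)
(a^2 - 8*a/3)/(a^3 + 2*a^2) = (a - 8/3)/(a*(a + 2))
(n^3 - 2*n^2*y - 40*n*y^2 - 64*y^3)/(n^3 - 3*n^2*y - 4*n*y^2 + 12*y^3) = (n^2 - 4*n*y - 32*y^2)/(n^2 - 5*n*y + 6*y^2)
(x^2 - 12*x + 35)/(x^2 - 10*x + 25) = (x - 7)/(x - 5)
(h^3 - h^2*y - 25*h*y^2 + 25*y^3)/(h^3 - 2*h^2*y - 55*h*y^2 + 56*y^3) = (-h^2 + 25*y^2)/(-h^2 + h*y + 56*y^2)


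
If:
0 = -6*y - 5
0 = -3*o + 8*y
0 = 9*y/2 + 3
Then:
No Solution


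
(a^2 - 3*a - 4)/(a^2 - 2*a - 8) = (a + 1)/(a + 2)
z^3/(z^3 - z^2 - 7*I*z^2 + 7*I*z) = z^2/(z^2 - z - 7*I*z + 7*I)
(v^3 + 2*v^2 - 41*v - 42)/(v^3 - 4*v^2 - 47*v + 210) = (v + 1)/(v - 5)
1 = 1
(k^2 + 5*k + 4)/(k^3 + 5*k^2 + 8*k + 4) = (k + 4)/(k^2 + 4*k + 4)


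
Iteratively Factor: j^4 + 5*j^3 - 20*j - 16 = (j + 4)*(j^3 + j^2 - 4*j - 4) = (j + 2)*(j + 4)*(j^2 - j - 2) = (j + 1)*(j + 2)*(j + 4)*(j - 2)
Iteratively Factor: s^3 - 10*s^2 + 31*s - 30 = (s - 5)*(s^2 - 5*s + 6) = (s - 5)*(s - 2)*(s - 3)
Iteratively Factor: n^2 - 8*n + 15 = (n - 5)*(n - 3)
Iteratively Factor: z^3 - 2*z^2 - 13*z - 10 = (z + 2)*(z^2 - 4*z - 5) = (z + 1)*(z + 2)*(z - 5)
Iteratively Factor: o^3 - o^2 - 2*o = (o - 2)*(o^2 + o) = o*(o - 2)*(o + 1)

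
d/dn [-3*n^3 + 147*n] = 147 - 9*n^2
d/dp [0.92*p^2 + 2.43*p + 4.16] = 1.84*p + 2.43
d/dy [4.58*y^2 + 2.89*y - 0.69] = 9.16*y + 2.89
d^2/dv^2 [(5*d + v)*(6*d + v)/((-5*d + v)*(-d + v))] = 2*d*(1285*d^3 - 705*d^2*v + 75*d*v^2 + 17*v^3)/(125*d^6 - 450*d^5*v + 615*d^4*v^2 - 396*d^3*v^3 + 123*d^2*v^4 - 18*d*v^5 + v^6)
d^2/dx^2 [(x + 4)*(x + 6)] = 2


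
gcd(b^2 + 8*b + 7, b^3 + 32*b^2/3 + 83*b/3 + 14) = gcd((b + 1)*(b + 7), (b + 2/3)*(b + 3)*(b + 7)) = b + 7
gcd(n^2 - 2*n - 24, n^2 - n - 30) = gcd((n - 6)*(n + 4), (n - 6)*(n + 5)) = n - 6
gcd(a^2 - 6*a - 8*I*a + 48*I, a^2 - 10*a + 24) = a - 6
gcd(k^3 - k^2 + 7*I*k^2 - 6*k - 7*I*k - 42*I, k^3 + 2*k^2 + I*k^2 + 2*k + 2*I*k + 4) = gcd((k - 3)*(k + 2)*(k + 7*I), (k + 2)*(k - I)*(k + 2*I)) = k + 2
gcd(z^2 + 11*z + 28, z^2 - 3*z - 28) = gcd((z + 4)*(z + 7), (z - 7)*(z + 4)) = z + 4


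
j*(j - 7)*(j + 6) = j^3 - j^2 - 42*j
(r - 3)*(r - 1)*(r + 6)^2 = r^4 + 8*r^3 - 9*r^2 - 108*r + 108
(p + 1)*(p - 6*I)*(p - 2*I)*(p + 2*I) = p^4 + p^3 - 6*I*p^3 + 4*p^2 - 6*I*p^2 + 4*p - 24*I*p - 24*I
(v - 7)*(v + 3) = v^2 - 4*v - 21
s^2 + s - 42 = (s - 6)*(s + 7)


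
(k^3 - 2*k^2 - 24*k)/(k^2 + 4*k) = k - 6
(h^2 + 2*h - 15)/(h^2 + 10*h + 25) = (h - 3)/(h + 5)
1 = 1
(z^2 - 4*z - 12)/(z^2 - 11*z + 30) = (z + 2)/(z - 5)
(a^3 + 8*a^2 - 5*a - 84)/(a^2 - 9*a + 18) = (a^2 + 11*a + 28)/(a - 6)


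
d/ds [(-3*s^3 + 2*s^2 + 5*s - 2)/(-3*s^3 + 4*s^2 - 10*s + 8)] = 2*(-3*s^4 + 45*s^3 - 65*s^2 + 24*s + 10)/(9*s^6 - 24*s^5 + 76*s^4 - 128*s^3 + 164*s^2 - 160*s + 64)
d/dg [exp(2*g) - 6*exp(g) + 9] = 2*(exp(g) - 3)*exp(g)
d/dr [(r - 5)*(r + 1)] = 2*r - 4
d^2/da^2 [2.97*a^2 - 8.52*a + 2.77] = 5.94000000000000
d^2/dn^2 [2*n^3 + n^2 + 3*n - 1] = 12*n + 2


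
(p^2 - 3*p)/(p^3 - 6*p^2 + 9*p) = 1/(p - 3)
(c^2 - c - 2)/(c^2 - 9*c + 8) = (c^2 - c - 2)/(c^2 - 9*c + 8)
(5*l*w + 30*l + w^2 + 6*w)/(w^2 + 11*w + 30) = (5*l + w)/(w + 5)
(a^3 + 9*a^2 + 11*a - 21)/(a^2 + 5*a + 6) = (a^2 + 6*a - 7)/(a + 2)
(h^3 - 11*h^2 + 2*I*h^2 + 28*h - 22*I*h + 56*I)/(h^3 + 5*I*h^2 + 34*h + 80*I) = (h^2 - 11*h + 28)/(h^2 + 3*I*h + 40)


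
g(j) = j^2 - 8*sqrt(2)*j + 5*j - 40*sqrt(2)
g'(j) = 2*j - 8*sqrt(2) + 5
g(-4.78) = -3.54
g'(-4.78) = -15.87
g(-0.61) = -52.35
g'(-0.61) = -7.53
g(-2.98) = -28.87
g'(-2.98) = -12.27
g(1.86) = -64.85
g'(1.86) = -2.59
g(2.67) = -66.30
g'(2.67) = -0.97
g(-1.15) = -47.99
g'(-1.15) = -8.61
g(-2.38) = -35.88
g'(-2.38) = -11.07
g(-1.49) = -44.94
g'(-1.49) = -9.29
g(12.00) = 11.67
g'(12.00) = 17.69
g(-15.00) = 263.14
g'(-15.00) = -36.31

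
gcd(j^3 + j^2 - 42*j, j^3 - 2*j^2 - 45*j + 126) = j^2 + j - 42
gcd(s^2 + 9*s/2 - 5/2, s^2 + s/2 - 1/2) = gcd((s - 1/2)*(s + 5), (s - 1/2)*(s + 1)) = s - 1/2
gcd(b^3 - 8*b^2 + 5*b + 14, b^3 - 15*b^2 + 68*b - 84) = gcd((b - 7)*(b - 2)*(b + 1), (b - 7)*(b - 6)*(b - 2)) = b^2 - 9*b + 14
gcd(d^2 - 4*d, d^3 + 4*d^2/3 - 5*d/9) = d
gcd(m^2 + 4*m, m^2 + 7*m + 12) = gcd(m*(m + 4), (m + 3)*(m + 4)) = m + 4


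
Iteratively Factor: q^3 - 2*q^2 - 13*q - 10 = (q + 2)*(q^2 - 4*q - 5) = (q - 5)*(q + 2)*(q + 1)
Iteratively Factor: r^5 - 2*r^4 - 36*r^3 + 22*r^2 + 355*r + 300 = (r - 5)*(r^4 + 3*r^3 - 21*r^2 - 83*r - 60) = (r - 5)*(r + 4)*(r^3 - r^2 - 17*r - 15) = (r - 5)^2*(r + 4)*(r^2 + 4*r + 3) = (r - 5)^2*(r + 1)*(r + 4)*(r + 3)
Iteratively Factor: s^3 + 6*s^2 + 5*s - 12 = (s + 3)*(s^2 + 3*s - 4) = (s - 1)*(s + 3)*(s + 4)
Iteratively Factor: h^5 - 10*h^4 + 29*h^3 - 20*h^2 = (h)*(h^4 - 10*h^3 + 29*h^2 - 20*h) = h*(h - 1)*(h^3 - 9*h^2 + 20*h) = h*(h - 4)*(h - 1)*(h^2 - 5*h) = h*(h - 5)*(h - 4)*(h - 1)*(h)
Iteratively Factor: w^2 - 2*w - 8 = (w + 2)*(w - 4)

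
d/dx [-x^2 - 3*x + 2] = -2*x - 3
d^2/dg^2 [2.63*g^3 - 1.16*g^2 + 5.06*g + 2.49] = 15.78*g - 2.32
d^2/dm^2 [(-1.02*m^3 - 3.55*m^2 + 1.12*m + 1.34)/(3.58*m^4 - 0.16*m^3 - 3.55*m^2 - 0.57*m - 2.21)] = (-26.145456*m^9 - 272.98932*m^8 + 106.673976*m^7 + 214.818236000001*m^6 - 388.311288*m^5 - 956.414376*m^4 + 253.77273*m^3 + 383.926494*m^2 - 69.186456*m - 57.654046)/(45.882712*m^12 - 6.151872*m^11 - 136.219716*m^10 - 9.7195*m^9 + 52.064454*m^8 + 44.967132*m^7 + 125.159603*m^6 - 2.179551*m^5 - 35.768838*m^4 - 29.361171*m^3 - 54.169752*m^2 - 8.351811*m - 10.793861)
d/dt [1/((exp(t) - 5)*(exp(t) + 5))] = -2*exp(2*t)/(exp(4*t) - 50*exp(2*t) + 625)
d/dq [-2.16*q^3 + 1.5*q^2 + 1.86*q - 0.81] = -6.48*q^2 + 3.0*q + 1.86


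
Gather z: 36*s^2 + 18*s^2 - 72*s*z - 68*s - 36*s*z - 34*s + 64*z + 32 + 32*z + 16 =54*s^2 - 102*s + z*(96 - 108*s) + 48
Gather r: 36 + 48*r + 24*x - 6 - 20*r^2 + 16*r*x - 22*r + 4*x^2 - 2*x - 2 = -20*r^2 + r*(16*x + 26) + 4*x^2 + 22*x + 28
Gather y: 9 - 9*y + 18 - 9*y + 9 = 36 - 18*y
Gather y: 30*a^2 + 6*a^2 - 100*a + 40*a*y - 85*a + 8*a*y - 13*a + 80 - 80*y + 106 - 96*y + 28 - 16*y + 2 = 36*a^2 - 198*a + y*(48*a - 192) + 216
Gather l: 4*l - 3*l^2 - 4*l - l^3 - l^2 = -l^3 - 4*l^2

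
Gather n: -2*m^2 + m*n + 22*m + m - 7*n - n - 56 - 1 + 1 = -2*m^2 + 23*m + n*(m - 8) - 56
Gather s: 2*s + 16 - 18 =2*s - 2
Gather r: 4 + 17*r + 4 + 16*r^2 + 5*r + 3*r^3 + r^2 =3*r^3 + 17*r^2 + 22*r + 8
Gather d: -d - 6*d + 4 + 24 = 28 - 7*d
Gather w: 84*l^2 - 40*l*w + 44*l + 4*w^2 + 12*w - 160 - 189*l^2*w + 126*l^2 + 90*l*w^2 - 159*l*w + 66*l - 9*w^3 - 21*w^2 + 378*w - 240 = 210*l^2 + 110*l - 9*w^3 + w^2*(90*l - 17) + w*(-189*l^2 - 199*l + 390) - 400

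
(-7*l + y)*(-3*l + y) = 21*l^2 - 10*l*y + y^2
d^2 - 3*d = d*(d - 3)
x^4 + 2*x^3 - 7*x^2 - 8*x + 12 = (x - 2)*(x - 1)*(x + 2)*(x + 3)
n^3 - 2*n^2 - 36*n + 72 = (n - 6)*(n - 2)*(n + 6)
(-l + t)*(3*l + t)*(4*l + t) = -12*l^3 + 5*l^2*t + 6*l*t^2 + t^3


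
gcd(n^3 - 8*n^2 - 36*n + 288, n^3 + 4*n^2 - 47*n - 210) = n + 6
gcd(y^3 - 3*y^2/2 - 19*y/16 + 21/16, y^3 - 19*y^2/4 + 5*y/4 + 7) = y^2 - 3*y/4 - 7/4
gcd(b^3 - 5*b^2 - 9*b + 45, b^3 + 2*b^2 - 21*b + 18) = b - 3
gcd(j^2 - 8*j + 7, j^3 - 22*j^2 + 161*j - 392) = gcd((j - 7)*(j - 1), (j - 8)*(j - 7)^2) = j - 7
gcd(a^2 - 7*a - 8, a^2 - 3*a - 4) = a + 1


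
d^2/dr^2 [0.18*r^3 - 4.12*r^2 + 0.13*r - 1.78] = 1.08*r - 8.24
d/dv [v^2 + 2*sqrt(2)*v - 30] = 2*v + 2*sqrt(2)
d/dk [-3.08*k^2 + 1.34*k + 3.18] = 1.34 - 6.16*k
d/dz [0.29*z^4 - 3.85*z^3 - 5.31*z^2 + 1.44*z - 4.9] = 1.16*z^3 - 11.55*z^2 - 10.62*z + 1.44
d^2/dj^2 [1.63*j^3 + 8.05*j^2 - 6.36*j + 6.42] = 9.78*j + 16.1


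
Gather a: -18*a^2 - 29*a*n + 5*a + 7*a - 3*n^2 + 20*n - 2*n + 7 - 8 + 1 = -18*a^2 + a*(12 - 29*n) - 3*n^2 + 18*n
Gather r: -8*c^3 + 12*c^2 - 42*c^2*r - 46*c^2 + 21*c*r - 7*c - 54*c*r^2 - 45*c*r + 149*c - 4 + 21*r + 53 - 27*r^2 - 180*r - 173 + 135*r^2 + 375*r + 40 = -8*c^3 - 34*c^2 + 142*c + r^2*(108 - 54*c) + r*(-42*c^2 - 24*c + 216) - 84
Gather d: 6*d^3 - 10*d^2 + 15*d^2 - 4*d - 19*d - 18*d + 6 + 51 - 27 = 6*d^3 + 5*d^2 - 41*d + 30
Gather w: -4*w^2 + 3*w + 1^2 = -4*w^2 + 3*w + 1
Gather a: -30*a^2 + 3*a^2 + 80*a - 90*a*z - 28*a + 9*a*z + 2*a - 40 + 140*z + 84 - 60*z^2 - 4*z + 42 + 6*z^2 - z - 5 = -27*a^2 + a*(54 - 81*z) - 54*z^2 + 135*z + 81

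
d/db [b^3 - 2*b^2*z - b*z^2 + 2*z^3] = 3*b^2 - 4*b*z - z^2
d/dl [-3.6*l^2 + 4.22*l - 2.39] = 4.22 - 7.2*l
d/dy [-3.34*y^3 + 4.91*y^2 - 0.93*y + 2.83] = -10.02*y^2 + 9.82*y - 0.93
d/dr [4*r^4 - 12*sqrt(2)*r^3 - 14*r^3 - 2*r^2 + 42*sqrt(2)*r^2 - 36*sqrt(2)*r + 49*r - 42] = 16*r^3 - 36*sqrt(2)*r^2 - 42*r^2 - 4*r + 84*sqrt(2)*r - 36*sqrt(2) + 49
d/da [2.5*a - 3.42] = 2.50000000000000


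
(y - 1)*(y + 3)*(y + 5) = y^3 + 7*y^2 + 7*y - 15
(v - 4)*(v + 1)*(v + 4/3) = v^3 - 5*v^2/3 - 8*v - 16/3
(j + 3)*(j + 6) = j^2 + 9*j + 18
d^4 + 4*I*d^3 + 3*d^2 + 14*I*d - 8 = (d - 2*I)*(d + I)^2*(d + 4*I)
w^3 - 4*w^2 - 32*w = w*(w - 8)*(w + 4)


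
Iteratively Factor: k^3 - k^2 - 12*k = (k + 3)*(k^2 - 4*k) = (k - 4)*(k + 3)*(k)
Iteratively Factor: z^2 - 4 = (z - 2)*(z + 2)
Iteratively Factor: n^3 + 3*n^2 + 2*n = (n + 2)*(n^2 + n) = (n + 1)*(n + 2)*(n)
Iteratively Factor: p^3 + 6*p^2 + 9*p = (p)*(p^2 + 6*p + 9) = p*(p + 3)*(p + 3)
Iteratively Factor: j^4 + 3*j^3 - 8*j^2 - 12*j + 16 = (j - 2)*(j^3 + 5*j^2 + 2*j - 8) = (j - 2)*(j + 4)*(j^2 + j - 2) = (j - 2)*(j + 2)*(j + 4)*(j - 1)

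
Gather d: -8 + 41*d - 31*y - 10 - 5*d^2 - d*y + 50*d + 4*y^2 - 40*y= -5*d^2 + d*(91 - y) + 4*y^2 - 71*y - 18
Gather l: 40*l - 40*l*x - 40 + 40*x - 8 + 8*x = l*(40 - 40*x) + 48*x - 48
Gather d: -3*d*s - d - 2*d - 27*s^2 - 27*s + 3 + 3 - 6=d*(-3*s - 3) - 27*s^2 - 27*s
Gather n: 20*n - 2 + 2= 20*n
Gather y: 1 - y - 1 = -y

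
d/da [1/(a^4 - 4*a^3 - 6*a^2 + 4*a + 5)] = 4*(-a^3 + 3*a^2 + 3*a - 1)/(a^4 - 4*a^3 - 6*a^2 + 4*a + 5)^2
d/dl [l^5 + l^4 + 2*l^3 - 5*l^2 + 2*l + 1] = 5*l^4 + 4*l^3 + 6*l^2 - 10*l + 2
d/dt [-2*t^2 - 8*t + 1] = -4*t - 8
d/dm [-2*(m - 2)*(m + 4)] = -4*m - 4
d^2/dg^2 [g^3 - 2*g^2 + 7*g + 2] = 6*g - 4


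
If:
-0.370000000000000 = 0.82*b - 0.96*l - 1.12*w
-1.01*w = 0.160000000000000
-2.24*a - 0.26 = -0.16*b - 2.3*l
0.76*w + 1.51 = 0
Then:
No Solution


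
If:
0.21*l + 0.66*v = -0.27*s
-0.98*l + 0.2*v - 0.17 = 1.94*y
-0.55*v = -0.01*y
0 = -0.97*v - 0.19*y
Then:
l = -0.17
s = 0.13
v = 0.00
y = 0.00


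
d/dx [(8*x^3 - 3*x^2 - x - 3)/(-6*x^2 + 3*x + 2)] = (-48*x^4 + 48*x^3 + 33*x^2 - 48*x + 7)/(36*x^4 - 36*x^3 - 15*x^2 + 12*x + 4)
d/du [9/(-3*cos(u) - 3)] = -3*sin(u)/(cos(u) + 1)^2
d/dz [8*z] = 8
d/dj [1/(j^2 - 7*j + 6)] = (7 - 2*j)/(j^2 - 7*j + 6)^2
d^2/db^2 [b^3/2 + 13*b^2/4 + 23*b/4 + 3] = 3*b + 13/2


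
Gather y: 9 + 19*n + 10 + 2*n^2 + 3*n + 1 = 2*n^2 + 22*n + 20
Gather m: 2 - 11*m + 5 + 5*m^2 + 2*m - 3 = 5*m^2 - 9*m + 4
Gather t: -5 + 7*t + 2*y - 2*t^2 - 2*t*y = -2*t^2 + t*(7 - 2*y) + 2*y - 5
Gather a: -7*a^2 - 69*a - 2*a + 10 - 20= -7*a^2 - 71*a - 10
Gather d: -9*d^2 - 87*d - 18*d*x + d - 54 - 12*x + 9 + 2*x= -9*d^2 + d*(-18*x - 86) - 10*x - 45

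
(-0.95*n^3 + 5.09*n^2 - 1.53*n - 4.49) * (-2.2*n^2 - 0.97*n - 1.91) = 2.09*n^5 - 10.2765*n^4 + 0.243200000000001*n^3 + 1.6402*n^2 + 7.2776*n + 8.5759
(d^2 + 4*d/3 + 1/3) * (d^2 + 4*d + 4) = d^4 + 16*d^3/3 + 29*d^2/3 + 20*d/3 + 4/3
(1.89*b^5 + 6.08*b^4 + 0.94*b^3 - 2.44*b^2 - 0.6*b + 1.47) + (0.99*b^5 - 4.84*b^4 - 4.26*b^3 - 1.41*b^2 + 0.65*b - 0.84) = 2.88*b^5 + 1.24*b^4 - 3.32*b^3 - 3.85*b^2 + 0.05*b + 0.63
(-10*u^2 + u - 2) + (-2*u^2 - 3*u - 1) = -12*u^2 - 2*u - 3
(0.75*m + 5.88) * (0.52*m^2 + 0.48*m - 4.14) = 0.39*m^3 + 3.4176*m^2 - 0.2826*m - 24.3432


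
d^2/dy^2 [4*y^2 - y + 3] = 8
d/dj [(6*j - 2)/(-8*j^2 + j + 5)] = 16*(3*j^2 - 2*j + 2)/(64*j^4 - 16*j^3 - 79*j^2 + 10*j + 25)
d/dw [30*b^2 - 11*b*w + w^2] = -11*b + 2*w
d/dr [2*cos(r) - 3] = -2*sin(r)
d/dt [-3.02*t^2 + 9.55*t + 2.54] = 9.55 - 6.04*t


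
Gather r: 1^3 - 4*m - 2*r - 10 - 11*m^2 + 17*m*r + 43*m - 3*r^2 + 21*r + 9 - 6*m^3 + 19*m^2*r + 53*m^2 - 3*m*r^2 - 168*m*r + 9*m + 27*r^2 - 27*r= -6*m^3 + 42*m^2 + 48*m + r^2*(24 - 3*m) + r*(19*m^2 - 151*m - 8)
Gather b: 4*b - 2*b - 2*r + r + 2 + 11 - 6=2*b - r + 7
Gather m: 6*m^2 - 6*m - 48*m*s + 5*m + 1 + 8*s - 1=6*m^2 + m*(-48*s - 1) + 8*s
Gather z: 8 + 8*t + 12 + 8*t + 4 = 16*t + 24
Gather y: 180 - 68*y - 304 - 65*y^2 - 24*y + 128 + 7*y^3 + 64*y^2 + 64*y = 7*y^3 - y^2 - 28*y + 4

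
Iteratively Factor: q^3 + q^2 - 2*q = (q + 2)*(q^2 - q) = (q - 1)*(q + 2)*(q)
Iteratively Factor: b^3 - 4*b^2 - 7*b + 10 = (b - 5)*(b^2 + b - 2) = (b - 5)*(b + 2)*(b - 1)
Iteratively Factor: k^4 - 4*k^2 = (k + 2)*(k^3 - 2*k^2) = k*(k + 2)*(k^2 - 2*k) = k*(k - 2)*(k + 2)*(k)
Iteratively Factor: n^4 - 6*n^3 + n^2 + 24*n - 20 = (n + 2)*(n^3 - 8*n^2 + 17*n - 10) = (n - 1)*(n + 2)*(n^2 - 7*n + 10) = (n - 5)*(n - 1)*(n + 2)*(n - 2)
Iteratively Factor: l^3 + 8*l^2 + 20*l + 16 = (l + 2)*(l^2 + 6*l + 8) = (l + 2)^2*(l + 4)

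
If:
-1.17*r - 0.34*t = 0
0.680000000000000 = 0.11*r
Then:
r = 6.18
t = -21.27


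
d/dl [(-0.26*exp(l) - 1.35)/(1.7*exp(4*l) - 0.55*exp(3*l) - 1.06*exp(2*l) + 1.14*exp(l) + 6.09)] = (1.326*exp(4*l) + 8.894*exp(3*l) - 2.5031*exp(2*l) - 2.862*exp(l) - 0.0444)*exp(l)/(2.89*exp(8*l) - 1.87*exp(7*l) - 3.3015*exp(6*l) + 5.042*exp(5*l) + 20.5756*exp(4*l) - 9.1158*exp(3*l) - 11.6112*exp(2*l) + 13.8852*exp(l) + 37.0881)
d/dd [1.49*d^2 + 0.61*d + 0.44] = 2.98*d + 0.61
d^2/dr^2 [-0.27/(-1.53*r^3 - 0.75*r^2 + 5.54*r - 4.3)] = (-(2.4786*r + 0.405)*(1.53*r^3 + 0.75*r^2 - 5.54*r + 4.3) + 0.27*(4.59*r^2 + 1.5*r - 5.54)*(9.18*r^2 + 3.0*r - 11.08))/(1.53*r^3 + 0.75*r^2 - 5.54*r + 4.3)^3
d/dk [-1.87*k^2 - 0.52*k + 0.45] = -3.74*k - 0.52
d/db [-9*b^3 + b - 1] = 1 - 27*b^2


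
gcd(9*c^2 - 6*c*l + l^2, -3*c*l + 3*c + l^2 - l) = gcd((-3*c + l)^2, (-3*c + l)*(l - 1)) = 3*c - l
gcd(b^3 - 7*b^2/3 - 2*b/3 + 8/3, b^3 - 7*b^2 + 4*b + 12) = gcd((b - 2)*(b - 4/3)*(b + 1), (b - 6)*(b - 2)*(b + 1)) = b^2 - b - 2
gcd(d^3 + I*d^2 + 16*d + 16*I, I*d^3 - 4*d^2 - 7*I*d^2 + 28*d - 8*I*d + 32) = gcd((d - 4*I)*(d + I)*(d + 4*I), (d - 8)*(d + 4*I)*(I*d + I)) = d + 4*I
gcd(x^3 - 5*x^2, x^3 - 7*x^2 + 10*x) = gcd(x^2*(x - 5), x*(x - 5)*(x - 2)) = x^2 - 5*x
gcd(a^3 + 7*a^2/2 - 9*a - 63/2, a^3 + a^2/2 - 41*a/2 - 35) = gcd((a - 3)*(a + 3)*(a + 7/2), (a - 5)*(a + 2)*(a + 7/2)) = a + 7/2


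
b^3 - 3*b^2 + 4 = (b - 2)^2*(b + 1)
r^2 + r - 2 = (r - 1)*(r + 2)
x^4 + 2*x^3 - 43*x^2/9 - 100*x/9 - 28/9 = (x - 7/3)*(x + 1/3)*(x + 2)^2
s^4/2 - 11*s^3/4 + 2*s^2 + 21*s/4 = s*(s/2 + 1/2)*(s - 7/2)*(s - 3)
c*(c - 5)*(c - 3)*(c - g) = c^4 - c^3*g - 8*c^3 + 8*c^2*g + 15*c^2 - 15*c*g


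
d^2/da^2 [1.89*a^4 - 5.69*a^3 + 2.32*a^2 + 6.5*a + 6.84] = 22.68*a^2 - 34.14*a + 4.64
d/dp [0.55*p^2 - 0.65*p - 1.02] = 1.1*p - 0.65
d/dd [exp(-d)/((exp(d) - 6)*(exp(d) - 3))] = 3*(-exp(2*d) + 6*exp(d) - 6)*exp(-d)/(exp(4*d) - 18*exp(3*d) + 117*exp(2*d) - 324*exp(d) + 324)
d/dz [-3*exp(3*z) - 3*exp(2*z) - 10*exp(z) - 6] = (-9*exp(2*z) - 6*exp(z) - 10)*exp(z)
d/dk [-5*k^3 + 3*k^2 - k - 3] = -15*k^2 + 6*k - 1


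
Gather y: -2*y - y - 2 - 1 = -3*y - 3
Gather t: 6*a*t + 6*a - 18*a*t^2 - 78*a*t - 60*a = -18*a*t^2 - 72*a*t - 54*a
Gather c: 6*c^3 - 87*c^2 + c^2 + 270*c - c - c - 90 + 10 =6*c^3 - 86*c^2 + 268*c - 80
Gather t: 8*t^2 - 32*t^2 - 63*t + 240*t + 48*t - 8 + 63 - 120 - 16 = -24*t^2 + 225*t - 81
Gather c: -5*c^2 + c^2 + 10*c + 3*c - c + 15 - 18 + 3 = -4*c^2 + 12*c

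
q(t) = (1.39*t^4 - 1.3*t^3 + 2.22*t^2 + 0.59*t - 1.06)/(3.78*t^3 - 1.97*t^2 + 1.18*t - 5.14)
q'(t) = (-11.34*t^2 + 3.94*t - 1.18)*(1.39*t^4 - 1.3*t^3 + 2.22*t^2 + 0.59*t - 1.06)/(3.78*t^3 - 1.97*t^2 + 1.18*t - 5.14)^2 + (5.56*t^3 - 3.9*t^2 + 4.44*t + 0.59)/(3.78*t^3 - 1.97*t^2 + 1.18*t - 5.14)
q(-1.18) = -0.40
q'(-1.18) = 0.68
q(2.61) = 1.10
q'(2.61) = 0.18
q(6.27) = 2.24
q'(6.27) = 0.35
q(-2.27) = -0.98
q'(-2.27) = 0.44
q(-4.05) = -1.68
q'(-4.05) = 0.37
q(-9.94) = -3.84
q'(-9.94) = 0.37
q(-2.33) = -1.01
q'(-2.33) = 0.43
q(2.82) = 1.14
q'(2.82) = 0.22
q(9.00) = 3.21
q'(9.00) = 0.36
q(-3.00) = -1.28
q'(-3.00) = 0.39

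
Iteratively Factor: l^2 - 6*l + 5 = (l - 5)*(l - 1)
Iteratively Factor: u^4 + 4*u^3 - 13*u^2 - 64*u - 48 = (u + 3)*(u^3 + u^2 - 16*u - 16) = (u + 3)*(u + 4)*(u^2 - 3*u - 4) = (u + 1)*(u + 3)*(u + 4)*(u - 4)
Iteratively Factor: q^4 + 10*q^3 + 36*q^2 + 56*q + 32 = (q + 2)*(q^3 + 8*q^2 + 20*q + 16) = (q + 2)^2*(q^2 + 6*q + 8) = (q + 2)^2*(q + 4)*(q + 2)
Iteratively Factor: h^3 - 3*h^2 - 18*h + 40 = (h + 4)*(h^2 - 7*h + 10) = (h - 5)*(h + 4)*(h - 2)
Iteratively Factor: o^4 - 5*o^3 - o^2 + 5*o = (o + 1)*(o^3 - 6*o^2 + 5*o) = (o - 5)*(o + 1)*(o^2 - o) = (o - 5)*(o - 1)*(o + 1)*(o)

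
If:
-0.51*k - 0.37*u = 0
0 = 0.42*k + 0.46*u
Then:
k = 0.00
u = 0.00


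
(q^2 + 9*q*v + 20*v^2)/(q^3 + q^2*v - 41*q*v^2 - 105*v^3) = (q + 4*v)/(q^2 - 4*q*v - 21*v^2)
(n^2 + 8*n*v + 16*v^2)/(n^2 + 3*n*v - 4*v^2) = (-n - 4*v)/(-n + v)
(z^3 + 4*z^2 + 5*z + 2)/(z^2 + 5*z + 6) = (z^2 + 2*z + 1)/(z + 3)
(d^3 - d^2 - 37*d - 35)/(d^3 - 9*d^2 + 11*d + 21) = (d + 5)/(d - 3)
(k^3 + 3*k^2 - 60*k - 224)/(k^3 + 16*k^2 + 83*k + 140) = (k - 8)/(k + 5)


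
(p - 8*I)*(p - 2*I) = p^2 - 10*I*p - 16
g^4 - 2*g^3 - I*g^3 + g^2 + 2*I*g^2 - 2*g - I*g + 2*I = (g - 2)*(g - I)^2*(g + I)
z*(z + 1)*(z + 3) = z^3 + 4*z^2 + 3*z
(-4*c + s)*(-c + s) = 4*c^2 - 5*c*s + s^2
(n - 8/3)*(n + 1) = n^2 - 5*n/3 - 8/3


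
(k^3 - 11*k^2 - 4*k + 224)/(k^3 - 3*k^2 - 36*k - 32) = (k - 7)/(k + 1)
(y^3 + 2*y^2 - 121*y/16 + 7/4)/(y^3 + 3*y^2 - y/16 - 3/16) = (4*y^2 + 9*y - 28)/(4*y^2 + 13*y + 3)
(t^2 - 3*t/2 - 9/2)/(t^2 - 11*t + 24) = (t + 3/2)/(t - 8)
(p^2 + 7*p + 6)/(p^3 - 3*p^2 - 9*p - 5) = (p + 6)/(p^2 - 4*p - 5)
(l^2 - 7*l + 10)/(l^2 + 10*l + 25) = (l^2 - 7*l + 10)/(l^2 + 10*l + 25)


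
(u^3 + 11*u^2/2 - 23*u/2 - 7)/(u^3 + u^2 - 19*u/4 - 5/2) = 2*(u + 7)/(2*u + 5)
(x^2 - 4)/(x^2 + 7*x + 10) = (x - 2)/(x + 5)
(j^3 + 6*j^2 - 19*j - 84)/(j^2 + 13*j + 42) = (j^2 - j - 12)/(j + 6)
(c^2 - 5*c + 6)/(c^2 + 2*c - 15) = (c - 2)/(c + 5)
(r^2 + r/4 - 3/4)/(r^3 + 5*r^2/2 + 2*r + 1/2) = (4*r - 3)/(2*(2*r^2 + 3*r + 1))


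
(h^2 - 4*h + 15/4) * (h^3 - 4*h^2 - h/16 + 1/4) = h^5 - 8*h^4 + 315*h^3/16 - 29*h^2/2 - 79*h/64 + 15/16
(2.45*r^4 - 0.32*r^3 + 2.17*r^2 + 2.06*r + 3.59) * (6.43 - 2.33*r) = -5.7085*r^5 + 16.4991*r^4 - 7.1137*r^3 + 9.1533*r^2 + 4.8811*r + 23.0837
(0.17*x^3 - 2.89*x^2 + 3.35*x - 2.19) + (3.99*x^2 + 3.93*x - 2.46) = 0.17*x^3 + 1.1*x^2 + 7.28*x - 4.65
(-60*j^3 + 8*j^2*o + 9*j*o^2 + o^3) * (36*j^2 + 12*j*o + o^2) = -2160*j^5 - 432*j^4*o + 360*j^3*o^2 + 152*j^2*o^3 + 21*j*o^4 + o^5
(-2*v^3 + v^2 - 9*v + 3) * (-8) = 16*v^3 - 8*v^2 + 72*v - 24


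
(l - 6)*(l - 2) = l^2 - 8*l + 12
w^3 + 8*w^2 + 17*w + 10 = (w + 1)*(w + 2)*(w + 5)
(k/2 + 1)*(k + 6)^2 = k^3/2 + 7*k^2 + 30*k + 36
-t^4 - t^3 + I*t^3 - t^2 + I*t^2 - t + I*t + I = (t - I)*(t + I)*(I*t + 1)*(I*t + I)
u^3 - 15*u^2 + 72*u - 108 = (u - 6)^2*(u - 3)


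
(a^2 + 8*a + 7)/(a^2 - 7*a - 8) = (a + 7)/(a - 8)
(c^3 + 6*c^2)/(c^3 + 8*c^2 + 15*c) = c*(c + 6)/(c^2 + 8*c + 15)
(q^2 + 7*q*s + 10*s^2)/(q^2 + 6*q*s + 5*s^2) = (q + 2*s)/(q + s)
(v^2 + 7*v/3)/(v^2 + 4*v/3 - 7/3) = v/(v - 1)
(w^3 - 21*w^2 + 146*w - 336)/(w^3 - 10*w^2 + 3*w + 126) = (w - 8)/(w + 3)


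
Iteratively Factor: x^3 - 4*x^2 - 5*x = (x)*(x^2 - 4*x - 5) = x*(x + 1)*(x - 5)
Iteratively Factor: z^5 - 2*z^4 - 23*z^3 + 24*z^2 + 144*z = (z + 3)*(z^4 - 5*z^3 - 8*z^2 + 48*z) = (z - 4)*(z + 3)*(z^3 - z^2 - 12*z) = z*(z - 4)*(z + 3)*(z^2 - z - 12) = z*(z - 4)^2*(z + 3)*(z + 3)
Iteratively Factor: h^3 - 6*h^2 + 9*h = (h - 3)*(h^2 - 3*h) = h*(h - 3)*(h - 3)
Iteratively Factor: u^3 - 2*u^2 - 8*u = (u + 2)*(u^2 - 4*u) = (u - 4)*(u + 2)*(u)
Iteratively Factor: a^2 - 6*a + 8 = (a - 2)*(a - 4)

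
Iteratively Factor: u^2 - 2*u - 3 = (u + 1)*(u - 3)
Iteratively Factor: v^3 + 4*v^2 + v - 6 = (v + 3)*(v^2 + v - 2) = (v - 1)*(v + 3)*(v + 2)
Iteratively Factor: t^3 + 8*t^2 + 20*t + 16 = (t + 4)*(t^2 + 4*t + 4) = (t + 2)*(t + 4)*(t + 2)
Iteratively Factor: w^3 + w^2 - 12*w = (w - 3)*(w^2 + 4*w) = w*(w - 3)*(w + 4)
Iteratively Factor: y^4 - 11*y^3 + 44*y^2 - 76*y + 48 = (y - 4)*(y^3 - 7*y^2 + 16*y - 12) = (y - 4)*(y - 3)*(y^2 - 4*y + 4) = (y - 4)*(y - 3)*(y - 2)*(y - 2)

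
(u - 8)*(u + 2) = u^2 - 6*u - 16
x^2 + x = x*(x + 1)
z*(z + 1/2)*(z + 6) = z^3 + 13*z^2/2 + 3*z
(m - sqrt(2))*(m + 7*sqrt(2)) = m^2 + 6*sqrt(2)*m - 14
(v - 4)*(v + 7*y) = v^2 + 7*v*y - 4*v - 28*y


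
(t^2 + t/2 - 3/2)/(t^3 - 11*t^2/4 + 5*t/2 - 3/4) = 2*(2*t + 3)/(4*t^2 - 7*t + 3)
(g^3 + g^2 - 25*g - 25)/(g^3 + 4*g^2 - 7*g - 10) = (g - 5)/(g - 2)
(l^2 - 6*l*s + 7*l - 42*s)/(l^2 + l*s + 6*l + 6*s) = (l^2 - 6*l*s + 7*l - 42*s)/(l^2 + l*s + 6*l + 6*s)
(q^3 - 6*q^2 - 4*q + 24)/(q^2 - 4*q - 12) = q - 2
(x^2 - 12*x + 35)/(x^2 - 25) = (x - 7)/(x + 5)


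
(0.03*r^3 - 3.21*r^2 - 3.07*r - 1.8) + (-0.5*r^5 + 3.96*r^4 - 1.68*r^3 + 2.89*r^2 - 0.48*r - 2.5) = -0.5*r^5 + 3.96*r^4 - 1.65*r^3 - 0.32*r^2 - 3.55*r - 4.3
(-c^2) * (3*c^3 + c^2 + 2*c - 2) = -3*c^5 - c^4 - 2*c^3 + 2*c^2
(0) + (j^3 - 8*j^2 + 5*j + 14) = j^3 - 8*j^2 + 5*j + 14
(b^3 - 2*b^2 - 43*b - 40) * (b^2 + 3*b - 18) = b^5 + b^4 - 67*b^3 - 133*b^2 + 654*b + 720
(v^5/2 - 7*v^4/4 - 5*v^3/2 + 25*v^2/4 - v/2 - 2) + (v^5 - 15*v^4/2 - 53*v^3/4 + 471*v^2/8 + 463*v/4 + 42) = 3*v^5/2 - 37*v^4/4 - 63*v^3/4 + 521*v^2/8 + 461*v/4 + 40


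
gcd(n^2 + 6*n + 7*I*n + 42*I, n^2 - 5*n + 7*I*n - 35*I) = n + 7*I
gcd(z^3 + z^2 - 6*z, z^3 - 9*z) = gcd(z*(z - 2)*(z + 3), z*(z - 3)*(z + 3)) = z^2 + 3*z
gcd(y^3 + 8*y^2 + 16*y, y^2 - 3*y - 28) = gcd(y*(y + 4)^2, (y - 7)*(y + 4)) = y + 4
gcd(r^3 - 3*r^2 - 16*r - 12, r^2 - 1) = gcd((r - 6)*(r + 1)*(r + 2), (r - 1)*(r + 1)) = r + 1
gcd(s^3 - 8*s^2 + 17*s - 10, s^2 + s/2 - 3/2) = s - 1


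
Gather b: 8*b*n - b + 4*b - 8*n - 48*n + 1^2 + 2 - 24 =b*(8*n + 3) - 56*n - 21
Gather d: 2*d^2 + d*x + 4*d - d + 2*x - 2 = 2*d^2 + d*(x + 3) + 2*x - 2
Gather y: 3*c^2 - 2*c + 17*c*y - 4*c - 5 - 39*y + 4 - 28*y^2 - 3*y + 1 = 3*c^2 - 6*c - 28*y^2 + y*(17*c - 42)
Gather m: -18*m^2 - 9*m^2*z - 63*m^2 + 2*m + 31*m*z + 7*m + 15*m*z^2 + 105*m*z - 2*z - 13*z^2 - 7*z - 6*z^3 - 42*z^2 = m^2*(-9*z - 81) + m*(15*z^2 + 136*z + 9) - 6*z^3 - 55*z^2 - 9*z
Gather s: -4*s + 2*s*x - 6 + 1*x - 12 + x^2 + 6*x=s*(2*x - 4) + x^2 + 7*x - 18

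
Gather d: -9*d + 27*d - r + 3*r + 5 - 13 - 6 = 18*d + 2*r - 14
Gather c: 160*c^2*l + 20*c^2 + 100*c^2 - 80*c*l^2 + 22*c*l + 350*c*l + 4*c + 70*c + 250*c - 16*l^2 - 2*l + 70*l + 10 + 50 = c^2*(160*l + 120) + c*(-80*l^2 + 372*l + 324) - 16*l^2 + 68*l + 60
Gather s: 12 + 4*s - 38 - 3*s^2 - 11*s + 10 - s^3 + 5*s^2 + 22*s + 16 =-s^3 + 2*s^2 + 15*s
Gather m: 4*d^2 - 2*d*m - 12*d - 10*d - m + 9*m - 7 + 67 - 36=4*d^2 - 22*d + m*(8 - 2*d) + 24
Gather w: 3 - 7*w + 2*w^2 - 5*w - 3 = 2*w^2 - 12*w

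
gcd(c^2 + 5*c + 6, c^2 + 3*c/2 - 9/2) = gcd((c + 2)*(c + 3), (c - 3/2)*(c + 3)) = c + 3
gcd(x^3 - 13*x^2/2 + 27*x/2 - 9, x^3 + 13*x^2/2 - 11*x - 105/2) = x - 3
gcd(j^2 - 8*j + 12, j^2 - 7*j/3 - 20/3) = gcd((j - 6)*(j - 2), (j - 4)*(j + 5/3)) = 1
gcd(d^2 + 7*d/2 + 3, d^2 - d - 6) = d + 2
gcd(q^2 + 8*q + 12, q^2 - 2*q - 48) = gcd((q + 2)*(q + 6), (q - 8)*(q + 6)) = q + 6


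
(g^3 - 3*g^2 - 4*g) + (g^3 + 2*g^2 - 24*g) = 2*g^3 - g^2 - 28*g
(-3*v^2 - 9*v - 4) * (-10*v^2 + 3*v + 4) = 30*v^4 + 81*v^3 + v^2 - 48*v - 16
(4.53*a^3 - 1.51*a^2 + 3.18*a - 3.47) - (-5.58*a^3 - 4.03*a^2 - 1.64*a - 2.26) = 10.11*a^3 + 2.52*a^2 + 4.82*a - 1.21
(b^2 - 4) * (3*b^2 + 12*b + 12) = 3*b^4 + 12*b^3 - 48*b - 48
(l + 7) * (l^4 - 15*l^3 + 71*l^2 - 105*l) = l^5 - 8*l^4 - 34*l^3 + 392*l^2 - 735*l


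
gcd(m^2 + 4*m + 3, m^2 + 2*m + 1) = m + 1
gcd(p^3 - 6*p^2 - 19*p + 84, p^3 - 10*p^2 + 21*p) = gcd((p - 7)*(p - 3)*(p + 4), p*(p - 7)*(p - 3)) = p^2 - 10*p + 21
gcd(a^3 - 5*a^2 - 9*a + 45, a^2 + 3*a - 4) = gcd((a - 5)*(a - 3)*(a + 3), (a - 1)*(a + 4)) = 1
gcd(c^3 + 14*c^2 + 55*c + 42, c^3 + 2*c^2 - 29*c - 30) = c^2 + 7*c + 6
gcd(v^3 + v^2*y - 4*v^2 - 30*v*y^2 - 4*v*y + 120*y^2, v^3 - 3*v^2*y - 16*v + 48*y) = v - 4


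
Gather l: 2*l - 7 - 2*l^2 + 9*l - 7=-2*l^2 + 11*l - 14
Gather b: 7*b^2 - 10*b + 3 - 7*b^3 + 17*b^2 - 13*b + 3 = -7*b^3 + 24*b^2 - 23*b + 6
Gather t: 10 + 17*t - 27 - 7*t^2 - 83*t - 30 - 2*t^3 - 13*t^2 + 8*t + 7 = -2*t^3 - 20*t^2 - 58*t - 40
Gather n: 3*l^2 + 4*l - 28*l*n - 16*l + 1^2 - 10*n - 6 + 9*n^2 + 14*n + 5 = 3*l^2 - 12*l + 9*n^2 + n*(4 - 28*l)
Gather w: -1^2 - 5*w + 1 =-5*w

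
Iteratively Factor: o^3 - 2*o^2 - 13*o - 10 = (o - 5)*(o^2 + 3*o + 2) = (o - 5)*(o + 2)*(o + 1)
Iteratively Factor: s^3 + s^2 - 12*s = (s + 4)*(s^2 - 3*s) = (s - 3)*(s + 4)*(s)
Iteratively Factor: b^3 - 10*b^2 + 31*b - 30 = (b - 3)*(b^2 - 7*b + 10) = (b - 3)*(b - 2)*(b - 5)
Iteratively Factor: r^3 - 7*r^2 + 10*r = (r)*(r^2 - 7*r + 10) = r*(r - 2)*(r - 5)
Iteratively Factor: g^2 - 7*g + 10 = (g - 5)*(g - 2)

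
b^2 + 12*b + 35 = (b + 5)*(b + 7)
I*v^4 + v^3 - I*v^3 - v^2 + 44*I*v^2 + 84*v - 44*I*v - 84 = (v - 6*I)*(v - 2*I)*(v + 7*I)*(I*v - I)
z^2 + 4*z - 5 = (z - 1)*(z + 5)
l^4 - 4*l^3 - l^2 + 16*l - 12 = (l - 3)*(l - 2)*(l - 1)*(l + 2)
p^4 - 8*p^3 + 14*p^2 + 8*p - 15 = (p - 5)*(p - 3)*(p - 1)*(p + 1)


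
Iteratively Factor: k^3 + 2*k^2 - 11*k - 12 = (k + 1)*(k^2 + k - 12) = (k - 3)*(k + 1)*(k + 4)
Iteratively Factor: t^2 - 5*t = (t)*(t - 5)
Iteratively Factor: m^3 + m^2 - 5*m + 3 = (m - 1)*(m^2 + 2*m - 3) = (m - 1)*(m + 3)*(m - 1)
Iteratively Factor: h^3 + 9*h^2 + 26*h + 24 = (h + 3)*(h^2 + 6*h + 8) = (h + 3)*(h + 4)*(h + 2)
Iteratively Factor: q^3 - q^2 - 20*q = (q + 4)*(q^2 - 5*q) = (q - 5)*(q + 4)*(q)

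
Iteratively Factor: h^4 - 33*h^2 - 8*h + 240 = (h + 4)*(h^3 - 4*h^2 - 17*h + 60) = (h - 3)*(h + 4)*(h^2 - h - 20) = (h - 3)*(h + 4)^2*(h - 5)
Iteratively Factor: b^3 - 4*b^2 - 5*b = (b)*(b^2 - 4*b - 5) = b*(b + 1)*(b - 5)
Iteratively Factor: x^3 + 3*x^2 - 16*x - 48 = (x + 4)*(x^2 - x - 12) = (x + 3)*(x + 4)*(x - 4)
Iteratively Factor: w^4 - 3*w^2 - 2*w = (w + 1)*(w^3 - w^2 - 2*w) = (w + 1)^2*(w^2 - 2*w) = (w - 2)*(w + 1)^2*(w)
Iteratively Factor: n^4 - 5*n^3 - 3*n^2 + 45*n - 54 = (n - 2)*(n^3 - 3*n^2 - 9*n + 27) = (n - 2)*(n + 3)*(n^2 - 6*n + 9) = (n - 3)*(n - 2)*(n + 3)*(n - 3)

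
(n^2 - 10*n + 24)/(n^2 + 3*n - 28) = (n - 6)/(n + 7)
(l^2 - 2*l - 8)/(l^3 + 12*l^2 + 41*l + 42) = (l - 4)/(l^2 + 10*l + 21)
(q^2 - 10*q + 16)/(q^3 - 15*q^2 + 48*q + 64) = (q - 2)/(q^2 - 7*q - 8)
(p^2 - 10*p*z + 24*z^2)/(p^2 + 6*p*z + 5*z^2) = (p^2 - 10*p*z + 24*z^2)/(p^2 + 6*p*z + 5*z^2)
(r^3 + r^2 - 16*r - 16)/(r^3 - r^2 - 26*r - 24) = (r - 4)/(r - 6)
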